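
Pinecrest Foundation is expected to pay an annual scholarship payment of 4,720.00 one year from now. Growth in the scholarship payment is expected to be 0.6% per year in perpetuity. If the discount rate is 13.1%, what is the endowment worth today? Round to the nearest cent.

37760.00

Growing perpetuity: P = D₁ / (r − g) = 4,720.0000 / (0.131 − 0.006) = 37,760.00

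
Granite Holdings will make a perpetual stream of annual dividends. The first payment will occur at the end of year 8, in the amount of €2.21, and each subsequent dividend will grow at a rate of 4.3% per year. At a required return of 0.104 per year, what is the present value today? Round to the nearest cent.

€18.13

Value at end of year 7: C₁ / (r − g) = €2.21 / (0.104 − 0.043) = €36.2295
Discount to today: PV = €36.2295 / (1 + 0.104)^7 = €36.2295 / 1.998865 = €18.13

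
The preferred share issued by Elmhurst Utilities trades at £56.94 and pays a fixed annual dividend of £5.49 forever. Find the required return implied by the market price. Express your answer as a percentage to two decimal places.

9.64%

P = C/r ⇒ r = C/P = £5.49/£56.94 = 0.096417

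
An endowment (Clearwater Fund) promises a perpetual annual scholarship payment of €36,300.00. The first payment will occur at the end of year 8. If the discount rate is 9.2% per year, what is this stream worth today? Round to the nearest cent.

Value at end of year 7: C / r = €36,300.00 / 0.092 = €394,565.2174
Discount to today: PV = €394,565.2174 / (1 + 0.092)^7 = €394,565.2174 / 1.851648 = €213,088.66

€213088.66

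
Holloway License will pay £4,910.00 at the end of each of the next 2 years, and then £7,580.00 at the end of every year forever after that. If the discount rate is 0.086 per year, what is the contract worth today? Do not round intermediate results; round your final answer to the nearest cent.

£83417.10

PV of 2-year annuity: £4,910.00 × [1 − (1+0.086)^−2] / 0.086 = 8684.32655
Perpetuity value at year 2: £7,580.00 / 0.086 = 88139.53488
PV of perpetuity: 88139.53488 / (1+0.086)^2 = 74732.77413
Total PV = 8684.32655 + 74732.77413 = 83417.10069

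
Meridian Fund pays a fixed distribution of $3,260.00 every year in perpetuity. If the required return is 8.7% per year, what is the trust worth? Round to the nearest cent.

Level perpetuity: PV = C / r = $3,260.00 / 0.087 = $37,471.26

$37471.26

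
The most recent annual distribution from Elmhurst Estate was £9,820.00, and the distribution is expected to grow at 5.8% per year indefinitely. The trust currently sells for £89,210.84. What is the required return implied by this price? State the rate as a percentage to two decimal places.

17.45%

D₁ = £9,820.00 × 1.058 = £10,389.5600
P = D₁/(r − g) ⇒ r = D₁/P + g = £10,389.5600/£89,210.84 + 0.058 = 0.116461 + 0.058 = 0.174461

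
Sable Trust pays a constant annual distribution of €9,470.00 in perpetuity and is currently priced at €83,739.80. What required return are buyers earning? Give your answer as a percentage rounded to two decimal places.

11.31%

P = C/r ⇒ r = C/P = €9,470.00/€83,739.80 = 0.113088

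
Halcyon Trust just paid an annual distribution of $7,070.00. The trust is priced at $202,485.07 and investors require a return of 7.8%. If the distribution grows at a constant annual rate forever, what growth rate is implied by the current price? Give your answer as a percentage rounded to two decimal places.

4.16%

P = D₀(1+g)/(r−g) ⇒ P(r−g) = D₀(1+g) ⇒ g(P+D₀) = P·r − D₀
g = (P·r − D₀)/(P + D₀) = ($202,485.07×0.078 − $7,070.00) / ($202,485.07 + $7,070.00) = 0.041630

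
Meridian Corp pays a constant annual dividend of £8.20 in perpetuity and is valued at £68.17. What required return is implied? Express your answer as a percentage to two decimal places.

12.03%

P = C/r ⇒ r = C/P = £8.20/£68.17 = 0.120288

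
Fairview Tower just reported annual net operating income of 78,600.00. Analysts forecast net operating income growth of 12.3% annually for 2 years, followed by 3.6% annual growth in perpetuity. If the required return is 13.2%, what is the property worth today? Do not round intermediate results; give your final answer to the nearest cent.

D_1 = 88267.80000
D_2 = 99124.73940
Terminal value at year 2: TV = D_2×(1+g_2)/(r−g_2) = 102693.23002/0.096 = 1069721.14602
P_0 = D_1/(1+r)^1 + D_2/(1+r)^2 + TV/(1+r)^2
    = 77975.08834 + 77355.14506 + 834790.94041 = 990121.17381

990121.17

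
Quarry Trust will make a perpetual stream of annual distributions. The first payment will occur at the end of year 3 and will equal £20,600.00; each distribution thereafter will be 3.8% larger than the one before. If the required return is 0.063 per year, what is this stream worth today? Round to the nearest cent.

Value at end of year 2: C₁ / (r − g) = £20,600.00 / (0.063 − 0.038) = £824,000.0000
Discount to today: PV = £824,000.0000 / (1 + 0.063)^2 = £824,000.0000 / 1.129969 = £729,223.55

£729223.55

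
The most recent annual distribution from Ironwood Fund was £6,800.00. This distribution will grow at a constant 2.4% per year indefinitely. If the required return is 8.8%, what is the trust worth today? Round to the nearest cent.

D₁ = D₀ × (1 + g) = £6,800.00 × 1.024 = £6,963.2000
Growing perpetuity: P = D₁ / (r − g) = £6,963.2000 / (0.088 − 0.024) = £108,800.00

£108800.00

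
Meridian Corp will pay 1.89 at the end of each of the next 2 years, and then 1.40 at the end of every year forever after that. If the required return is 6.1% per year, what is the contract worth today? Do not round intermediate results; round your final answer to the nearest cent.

PV of 2-year annuity: 1.89 × [1 − (1+0.061)^−2] / 0.061 = 3.46026
Perpetuity value at year 2: 1.40 / 0.061 = 22.95082
PV of perpetuity: 22.95082 / (1+0.061)^2 = 20.38766
Total PV = 3.46026 + 20.38766 = 23.84792

23.85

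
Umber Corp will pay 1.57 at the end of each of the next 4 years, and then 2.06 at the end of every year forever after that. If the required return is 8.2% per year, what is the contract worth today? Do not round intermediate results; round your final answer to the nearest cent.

PV of 4-year annuity: 1.57 × [1 − (1+0.082)^−4] / 0.082 = 5.17697
Perpetuity value at year 4: 2.06 / 0.082 = 25.12195
PV of perpetuity: 25.12195 / (1+0.082)^4 = 18.32923
Total PV = 5.17697 + 18.32923 = 23.50621

23.51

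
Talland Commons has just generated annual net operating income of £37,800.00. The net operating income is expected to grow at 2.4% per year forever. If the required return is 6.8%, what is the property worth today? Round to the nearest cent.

D₁ = D₀ × (1 + g) = £37,800.00 × 1.024 = £38,707.2000
Growing perpetuity: P = D₁ / (r − g) = £38,707.2000 / (0.068 − 0.024) = £879,709.09

£879709.09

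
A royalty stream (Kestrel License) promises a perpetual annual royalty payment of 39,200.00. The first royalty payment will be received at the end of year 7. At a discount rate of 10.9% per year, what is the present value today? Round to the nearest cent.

193317.11

Value at end of year 6: C / r = 39,200.00 / 0.109 = 359,633.0275
Discount to today: PV = 359,633.0275 / (1 + 0.109)^6 = 359,633.0275 / 1.860327 = 193,317.11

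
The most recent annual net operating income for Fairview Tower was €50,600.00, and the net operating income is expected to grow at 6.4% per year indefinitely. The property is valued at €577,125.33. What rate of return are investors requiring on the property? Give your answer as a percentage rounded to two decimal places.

15.73%

D₁ = €50,600.00 × 1.064 = €53,838.4000
P = D₁/(r − g) ⇒ r = D₁/P + g = €53,838.4000/€577,125.33 + 0.064 = 0.093287 + 0.064 = 0.157287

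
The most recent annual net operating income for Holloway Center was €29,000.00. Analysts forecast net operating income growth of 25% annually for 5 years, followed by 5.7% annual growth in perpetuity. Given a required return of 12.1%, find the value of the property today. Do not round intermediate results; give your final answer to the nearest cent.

€1029118.77

D_1 = 36250.00000
D_2 = 45312.50000
D_3 = 56640.62500
D_4 = 70800.78125
D_5 = 88500.97656
Terminal value at year 5: TV = D_5×(1+g_2)/(r−g_2) = 93545.53223/0.064 = 1461648.94104
P_0 = D_1/(1+r)^1 + D_2/(1+r)^2 + D_3/(1+r)^3 + D_4/(1+r)^4 + D_5/(1+r)^5 + TV/(1+r)^5
    = 32337.19893 + 36058.42878 + 40207.88223 + 44834.83745 + 49994.24337 + 825686.17558 = 1029118.76633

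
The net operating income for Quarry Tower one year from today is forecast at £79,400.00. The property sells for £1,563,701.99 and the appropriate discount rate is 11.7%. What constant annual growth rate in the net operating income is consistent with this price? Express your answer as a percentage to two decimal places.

6.62%

P = D₁/(r−g) ⇒ g = r − D₁/P = 0.117 − £79,400.00/£1,563,701.99 = 0.066223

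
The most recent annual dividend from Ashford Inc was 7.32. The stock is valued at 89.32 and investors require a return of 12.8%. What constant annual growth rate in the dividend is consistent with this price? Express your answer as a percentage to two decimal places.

4.26%

P = D₀(1+g)/(r−g) ⇒ P(r−g) = D₀(1+g) ⇒ g(P+D₀) = P·r − D₀
g = (P·r − D₀)/(P + D₀) = (89.32×0.128 − 7.32) / (89.32 + 7.32) = 0.042560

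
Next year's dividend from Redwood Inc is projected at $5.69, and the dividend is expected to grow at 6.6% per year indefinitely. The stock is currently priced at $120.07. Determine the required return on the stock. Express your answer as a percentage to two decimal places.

11.34%

P = D₁/(r − g) ⇒ r = D₁/P + g = $5.6900/$120.07 + 0.066 = 0.047389 + 0.066 = 0.113389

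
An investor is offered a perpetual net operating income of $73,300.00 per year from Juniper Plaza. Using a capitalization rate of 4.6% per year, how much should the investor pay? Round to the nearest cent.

$1593478.26

Level perpetuity: PV = C / r = $73,300.00 / 0.046 = $1,593,478.26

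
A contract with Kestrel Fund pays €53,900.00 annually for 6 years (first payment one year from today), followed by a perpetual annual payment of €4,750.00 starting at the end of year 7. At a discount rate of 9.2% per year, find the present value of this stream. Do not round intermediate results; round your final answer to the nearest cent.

PV of 6-year annuity: €53,900.00 × [1 − (1+0.092)^−6] / 0.092 = 240355.99623
Perpetuity value at year 6: €4,750.00 / 0.092 = 51630.43478
PV of perpetuity: 51630.43478 / (1+0.092)^6 = 30448.78391
Total PV = 240355.99623 + 30448.78391 = 270804.78014

€270804.78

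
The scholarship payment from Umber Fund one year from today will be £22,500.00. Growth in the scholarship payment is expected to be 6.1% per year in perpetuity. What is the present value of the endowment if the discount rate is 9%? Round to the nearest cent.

Growing perpetuity: P = D₁ / (r − g) = £22,500.0000 / (0.09 − 0.061) = £775,862.07

£775862.07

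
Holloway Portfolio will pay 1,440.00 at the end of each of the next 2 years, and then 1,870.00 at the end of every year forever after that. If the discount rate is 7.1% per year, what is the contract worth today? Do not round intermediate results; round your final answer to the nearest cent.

25561.66

PV of 2-year annuity: 1,440.00 × [1 − (1+0.071)^−2] / 0.071 = 2599.94194
Perpetuity value at year 2: 1,870.00 / 0.071 = 26338.02817
PV of perpetuity: 26338.02817 / (1+0.071)^2 = 22961.71468
Total PV = 2599.94194 + 22961.71468 = 25561.65662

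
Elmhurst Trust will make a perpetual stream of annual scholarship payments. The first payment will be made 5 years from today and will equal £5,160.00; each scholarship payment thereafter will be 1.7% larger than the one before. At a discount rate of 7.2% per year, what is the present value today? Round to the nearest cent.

Value at end of year 4: C₁ / (r − g) = £5,160.00 / (0.072 − 0.017) = £93,818.1818
Discount to today: PV = £93,818.1818 / (1 + 0.072)^4 = £93,818.1818 / 1.320624 = £71,040.80

£71040.80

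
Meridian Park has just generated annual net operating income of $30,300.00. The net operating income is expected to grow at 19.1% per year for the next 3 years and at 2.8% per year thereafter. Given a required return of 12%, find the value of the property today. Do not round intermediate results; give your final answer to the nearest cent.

$510045.88

D_1 = 36087.30000
D_2 = 42979.97430
D_3 = 51189.14939
Terminal value at year 3: TV = D_3×(1+g_2)/(r−g_2) = 52622.44557/0.092 = 571983.10407
P_0 = D_1/(1+r)^1 + D_2/(1+r)^2 + D_3/(1+r)^3 + TV/(1+r)^3
    = 32220.80357 + 34263.37237 + 36435.42544 + 407126.27556 = 510045.87694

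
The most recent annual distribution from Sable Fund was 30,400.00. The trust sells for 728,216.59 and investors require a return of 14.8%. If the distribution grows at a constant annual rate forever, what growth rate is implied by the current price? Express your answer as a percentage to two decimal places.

10.20%

P = D₀(1+g)/(r−g) ⇒ P(r−g) = D₀(1+g) ⇒ g(P+D₀) = P·r − D₀
g = (P·r − D₀)/(P + D₀) = (728,216.59×0.148 − 30,400.00) / (728,216.59 + 30,400.00) = 0.101996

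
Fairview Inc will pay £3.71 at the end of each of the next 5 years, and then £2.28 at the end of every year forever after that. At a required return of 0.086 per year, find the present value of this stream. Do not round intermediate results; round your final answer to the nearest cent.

£32.13

PV of 5-year annuity: £3.71 × [1 − (1+0.086)^−5] / 0.086 = 14.58163
Perpetuity value at year 5: £2.28 / 0.086 = 26.51163
PV of perpetuity: 26.51163 / (1+0.086)^5 = 17.55041
Total PV = 14.58163 + 17.55041 = 32.13204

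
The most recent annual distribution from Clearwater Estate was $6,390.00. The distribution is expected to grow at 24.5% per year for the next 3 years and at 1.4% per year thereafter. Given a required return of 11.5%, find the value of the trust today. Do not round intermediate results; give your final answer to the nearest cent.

D_1 = 7955.55000
D_2 = 9904.65975
D_3 = 12331.30139
Terminal value at year 3: TV = D_3×(1+g_2)/(r−g_2) = 12503.93961/0.101 = 123801.38226
P_0 = D_1/(1+r)^1 + D_2/(1+r)^2 + D_3/(1+r)^3 + TV/(1+r)^3
    = 7135.02242 + 7966.90844 + 8895.78566 + 89310.16496 = 113307.88148

$113307.88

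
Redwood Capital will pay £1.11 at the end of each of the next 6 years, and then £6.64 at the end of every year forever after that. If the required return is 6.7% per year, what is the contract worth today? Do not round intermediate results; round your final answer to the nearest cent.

£72.50

PV of 6-year annuity: £1.11 × [1 − (1+0.067)^−6] / 0.067 = 5.34022
Perpetuity value at year 6: £6.64 / 0.067 = 99.10448
PV of perpetuity: 99.10448 / (1+0.067)^6 = 67.15939
Total PV = 5.34022 + 67.15939 = 72.49961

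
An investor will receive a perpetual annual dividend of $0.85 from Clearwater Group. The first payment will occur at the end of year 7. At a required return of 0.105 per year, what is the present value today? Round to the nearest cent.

Value at end of year 6: C / r = $0.85 / 0.105 = $8.0952
Discount to today: PV = $8.0952 / (1 + 0.105)^6 = $8.0952 / 1.820429 = $4.45

$4.45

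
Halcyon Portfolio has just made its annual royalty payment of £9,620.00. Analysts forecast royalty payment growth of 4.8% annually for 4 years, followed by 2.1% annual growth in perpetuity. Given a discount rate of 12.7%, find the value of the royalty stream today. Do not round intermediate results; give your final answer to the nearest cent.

£101478.80

D_1 = 10081.76000
D_2 = 10565.68448
D_3 = 11072.83734
D_4 = 11604.33353
Terminal value at year 4: TV = D_4×(1+g_2)/(r−g_2) = 11848.02453/0.106 = 111773.81633
P_0 = D_1/(1+r)^1 + D_2/(1+r)^2 + D_3/(1+r)^3 + D_4/(1+r)^4 + TV/(1+r)^4
    = 8945.66105 + 8318.59164 + 7735.47829 + 7193.23980 + 69285.82862 = 101478.79940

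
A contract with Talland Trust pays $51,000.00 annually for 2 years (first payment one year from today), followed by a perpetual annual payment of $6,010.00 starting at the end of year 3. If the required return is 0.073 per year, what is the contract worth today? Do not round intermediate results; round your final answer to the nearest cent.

$163334.52

PV of 2-year annuity: $51,000.00 × [1 − (1+0.073)^−2] / 0.073 = 91826.92349
Perpetuity value at year 2: $6,010.00 / 0.073 = 82328.76712
PV of perpetuity: 82328.76712 / (1+0.073)^2 = 71507.59437
Total PV = 91826.92349 + 71507.59437 = 163334.51787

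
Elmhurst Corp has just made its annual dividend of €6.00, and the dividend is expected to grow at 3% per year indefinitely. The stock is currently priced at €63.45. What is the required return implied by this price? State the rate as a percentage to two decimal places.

12.74%

D₁ = €6.00 × 1.03 = €6.1800
P = D₁/(r − g) ⇒ r = D₁/P + g = €6.1800/€63.45 + 0.03 = 0.097400 + 0.03 = 0.127400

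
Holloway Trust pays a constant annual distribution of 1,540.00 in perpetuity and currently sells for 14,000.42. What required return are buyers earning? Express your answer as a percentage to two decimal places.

11.00%

P = C/r ⇒ r = C/P = 1,540.00/14,000.42 = 0.109997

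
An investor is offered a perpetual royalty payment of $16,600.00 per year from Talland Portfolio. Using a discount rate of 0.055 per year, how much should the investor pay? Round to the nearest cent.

Level perpetuity: PV = C / r = $16,600.00 / 0.055 = $301,818.18

$301818.18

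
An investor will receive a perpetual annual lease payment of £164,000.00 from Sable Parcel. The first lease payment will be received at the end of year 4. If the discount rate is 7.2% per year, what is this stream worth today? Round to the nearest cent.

Value at end of year 3: C / r = £164,000.00 / 0.072 = £2,277,777.7778
Discount to today: PV = £2,277,777.7778 / (1 + 0.072)^3 = £2,277,777.7778 / 1.231925 = £1,848,957.78

£1848957.78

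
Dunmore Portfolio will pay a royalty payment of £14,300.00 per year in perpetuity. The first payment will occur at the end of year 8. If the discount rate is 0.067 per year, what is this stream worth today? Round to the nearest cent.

Value at end of year 7: C / r = £14,300.00 / 0.067 = £213,432.8358
Discount to today: PV = £213,432.8358 / (1 + 0.067)^7 = £213,432.8358 / 1.574530 = £135,553.36

£135553.36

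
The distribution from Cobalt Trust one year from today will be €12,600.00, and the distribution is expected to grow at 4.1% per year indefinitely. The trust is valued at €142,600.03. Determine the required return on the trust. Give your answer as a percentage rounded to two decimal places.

12.94%

P = D₁/(r − g) ⇒ r = D₁/P + g = €12,600.0000/€142,600.03 + 0.041 = 0.088359 + 0.041 = 0.129359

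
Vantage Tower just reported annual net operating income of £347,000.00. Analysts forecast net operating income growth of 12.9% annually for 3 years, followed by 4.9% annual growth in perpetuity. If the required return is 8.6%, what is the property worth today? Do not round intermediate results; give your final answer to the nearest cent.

£12179026.47

D_1 = 391763.00000
D_2 = 442300.42700
D_3 = 499357.18208
Terminal value at year 3: TV = D_3×(1+g_2)/(r−g_2) = 523825.68401/0.037 = 14157450.91906
P_0 = D_1/(1+r)^1 + D_2/(1+r)^2 + D_3/(1+r)^3 + TV/(1+r)^3
    = 360739.41068 + 375022.83118 + 389871.80147 + 11053392.42555 = 12179026.46889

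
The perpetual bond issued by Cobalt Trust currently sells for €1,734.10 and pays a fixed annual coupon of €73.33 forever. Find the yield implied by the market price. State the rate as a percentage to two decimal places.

P = C/r ⇒ r = C/P = €73.33/€1,734.10 = 0.042287

4.23%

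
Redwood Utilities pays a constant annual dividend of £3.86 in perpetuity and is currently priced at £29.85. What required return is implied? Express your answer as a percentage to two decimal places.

P = C/r ⇒ r = C/P = £3.86/£29.85 = 0.129313

12.93%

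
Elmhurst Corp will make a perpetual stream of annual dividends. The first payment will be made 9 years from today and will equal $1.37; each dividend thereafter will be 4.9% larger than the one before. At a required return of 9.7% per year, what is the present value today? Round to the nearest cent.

$13.61

Value at end of year 8: C₁ / (r − g) = $1.37 / (0.097 − 0.049) = $28.5417
Discount to today: PV = $28.5417 / (1 + 0.097)^8 = $28.5417 / 2.097264 = $13.61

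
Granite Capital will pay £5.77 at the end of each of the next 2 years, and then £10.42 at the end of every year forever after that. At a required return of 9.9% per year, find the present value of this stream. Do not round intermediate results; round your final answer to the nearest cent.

PV of 2-year annuity: £5.77 × [1 − (1+0.099)^−2] / 0.099 = 10.02750
Perpetuity value at year 2: £10.42 / 0.099 = 105.25253
PV of perpetuity: 105.25253 / (1+0.099)^2 = 87.14393
Total PV = 10.02750 + 87.14393 = 97.17143

£97.17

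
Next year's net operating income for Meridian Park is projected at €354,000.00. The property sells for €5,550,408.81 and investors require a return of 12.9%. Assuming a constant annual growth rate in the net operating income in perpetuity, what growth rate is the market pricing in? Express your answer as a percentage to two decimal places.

6.52%

P = D₁/(r−g) ⇒ g = r − D₁/P = 0.129 − €354,000.00/€5,550,408.81 = 0.065221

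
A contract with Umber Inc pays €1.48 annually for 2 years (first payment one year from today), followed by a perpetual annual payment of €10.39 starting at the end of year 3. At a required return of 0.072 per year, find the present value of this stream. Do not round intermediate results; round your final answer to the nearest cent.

€128.24

PV of 2-year annuity: €1.48 × [1 − (1+0.072)^−2] / 0.072 = 2.66847
Perpetuity value at year 2: €10.39 / 0.072 = 144.30556
PV of perpetuity: 144.30556 / (1+0.072)^2 = 125.57219
Total PV = 2.66847 + 125.57219 = 128.24066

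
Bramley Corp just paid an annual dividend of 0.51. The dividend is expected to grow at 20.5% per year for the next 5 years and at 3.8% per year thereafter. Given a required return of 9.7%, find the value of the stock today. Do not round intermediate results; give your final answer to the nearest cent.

17.76

D_1 = 0.61455
D_2 = 0.74053
D_3 = 0.89234
D_4 = 1.07527
D_5 = 1.29570
Terminal value at year 5: TV = D_5×(1+g_2)/(r−g_2) = 1.34494/0.059 = 22.79559
P_0 = D_1/(1+r)^1 + D_2/(1+r)^2 + D_3/(1+r)^3 + D_4/(1+r)^4 + D_5/(1+r)^5 + TV/(1+r)^5
    = 0.56021 + 0.61536 + 0.67595 + 0.74249 + 0.81559 + 14.34887 = 17.75847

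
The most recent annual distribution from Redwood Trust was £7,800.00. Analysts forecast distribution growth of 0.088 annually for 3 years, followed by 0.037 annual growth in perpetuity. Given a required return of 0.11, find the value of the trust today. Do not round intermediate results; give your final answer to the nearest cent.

£126828.81

D_1 = 8486.40000
D_2 = 9233.20320
D_3 = 10045.72508
Terminal value at year 3: TV = D_3×(1+g_2)/(r−g_2) = 10417.41691/0.073 = 142704.34123
P_0 = D_1/(1+r)^1 + D_2/(1+r)^2 + D_3/(1+r)^3 + TV/(1+r)^3
    = 7645.40541 + 7493.87485 + 7345.34760 + 104344.18438 = 126828.81223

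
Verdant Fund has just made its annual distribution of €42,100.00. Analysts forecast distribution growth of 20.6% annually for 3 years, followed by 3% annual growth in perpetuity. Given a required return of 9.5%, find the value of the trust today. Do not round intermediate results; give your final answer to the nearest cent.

D_1 = 50772.60000
D_2 = 61231.75560
D_3 = 73845.49725
Terminal value at year 3: TV = D_3×(1+g_2)/(r−g_2) = 76060.86217/0.065 = 1170167.11033
P_0 = D_1/(1+r)^1 + D_2/(1+r)^2 + D_3/(1+r)^3 + TV/(1+r)^3
    = 46367.67123 + 51067.95571 + 56244.70739 + 891262.28632 = 1044942.62066

€1044942.62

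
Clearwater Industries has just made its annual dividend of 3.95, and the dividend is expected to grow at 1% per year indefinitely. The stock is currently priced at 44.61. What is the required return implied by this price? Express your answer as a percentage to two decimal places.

9.94%

D₁ = 3.95 × 1.01 = 3.9895
P = D₁/(r − g) ⇒ r = D₁/P + g = 3.9895/44.61 + 0.01 = 0.089431 + 0.01 = 0.099431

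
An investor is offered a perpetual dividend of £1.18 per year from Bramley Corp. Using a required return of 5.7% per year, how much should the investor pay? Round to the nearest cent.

£20.70

Level perpetuity: PV = C / r = £1.18 / 0.057 = £20.70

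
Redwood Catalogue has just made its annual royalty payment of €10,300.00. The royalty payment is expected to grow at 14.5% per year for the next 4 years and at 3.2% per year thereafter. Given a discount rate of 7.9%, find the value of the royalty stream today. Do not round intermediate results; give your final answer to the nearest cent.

€334681.79

D_1 = 11793.50000
D_2 = 13503.55750
D_3 = 15461.57334
D_4 = 17703.50147
Terminal value at year 4: TV = D_4×(1+g_2)/(r−g_2) = 18270.01352/0.047 = 388723.69188
P_0 = D_1/(1+r)^1 + D_2/(1+r)^2 + D_3/(1+r)^3 + D_4/(1+r)^4 + TV/(1+r)^4
    = 10930.02780 + 11598.59299 + 12308.05280 + 13060.90867 + 286784.20744 = 334681.78970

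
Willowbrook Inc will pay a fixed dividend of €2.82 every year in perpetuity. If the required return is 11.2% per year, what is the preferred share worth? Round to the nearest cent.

Level perpetuity: PV = C / r = €2.82 / 0.112 = €25.18

€25.18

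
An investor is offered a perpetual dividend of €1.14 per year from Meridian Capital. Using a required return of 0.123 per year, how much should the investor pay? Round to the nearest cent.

€9.27

Level perpetuity: PV = C / r = €1.14 / 0.123 = €9.27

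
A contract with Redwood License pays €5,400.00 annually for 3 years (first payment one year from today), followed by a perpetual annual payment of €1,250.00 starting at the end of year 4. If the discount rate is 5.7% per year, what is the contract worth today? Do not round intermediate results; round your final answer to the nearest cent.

€33084.68

PV of 3-year annuity: €5,400.00 × [1 − (1+0.057)^−3] / 0.057 = 14514.75766
Perpetuity value at year 3: €1,250.00 / 0.057 = 21929.82456
PV of perpetuity: 21929.82456 / (1+0.057)^3 = 18569.92695
Total PV = 14514.75766 + 18569.92695 = 33084.68462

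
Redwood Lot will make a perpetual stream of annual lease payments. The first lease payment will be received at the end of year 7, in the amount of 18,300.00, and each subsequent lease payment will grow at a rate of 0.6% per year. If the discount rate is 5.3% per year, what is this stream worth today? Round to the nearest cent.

285616.31

Value at end of year 6: C₁ / (r − g) = 18,300.00 / (0.053 − 0.006) = 389,361.7021
Discount to today: PV = 389,361.7021 / (1 + 0.053)^6 = 389,361.7021 / 1.363233 = 285,616.31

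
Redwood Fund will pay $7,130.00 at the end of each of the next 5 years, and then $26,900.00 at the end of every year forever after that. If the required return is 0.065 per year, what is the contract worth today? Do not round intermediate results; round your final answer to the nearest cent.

PV of 5-year annuity: $7,130.00 × [1 − (1+0.065)^−5] / 0.065 = 29629.99439
Perpetuity value at year 5: $26,900.00 / 0.065 = 413846.15385
PV of perpetuity: 413846.15385 / (1+0.065)^5 = 302058.37696
Total PV = 29629.99439 + 302058.37696 = 331688.37135

$331688.37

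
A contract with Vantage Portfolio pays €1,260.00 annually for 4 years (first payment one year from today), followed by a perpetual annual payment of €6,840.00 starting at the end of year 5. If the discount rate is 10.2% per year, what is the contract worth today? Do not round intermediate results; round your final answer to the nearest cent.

PV of 4-year annuity: €1,260.00 × [1 − (1+0.102)^−4] / 0.102 = 3976.79987
Perpetuity value at year 4: €6,840.00 / 0.102 = 67058.82353
PV of perpetuity: 67058.82353 / (1+0.102)^4 = 45470.48137
Total PV = 3976.79987 + 45470.48137 = 49447.28124

€49447.28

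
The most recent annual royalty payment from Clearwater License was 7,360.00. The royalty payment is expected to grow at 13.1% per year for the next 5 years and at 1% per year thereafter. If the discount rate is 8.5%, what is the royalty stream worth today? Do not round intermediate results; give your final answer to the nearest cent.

163737.52

D_1 = 8324.16000
D_2 = 9414.62496
D_3 = 10647.94083
D_4 = 12042.82108
D_5 = 13620.43064
Terminal value at year 5: TV = D_5×(1+g_2)/(r−g_2) = 13756.63495/0.075 = 183421.79928
P_0 = D_1/(1+r)^1 + D_2/(1+r)^2 + D_3/(1+r)^3 + D_4/(1+r)^4 + D_5/(1+r)^5 + TV/(1+r)^5
    = 7672.03687 + 7997.30295 + 8336.35911 + 8689.79000 + 9058.20506 + 121983.82814 = 163737.52212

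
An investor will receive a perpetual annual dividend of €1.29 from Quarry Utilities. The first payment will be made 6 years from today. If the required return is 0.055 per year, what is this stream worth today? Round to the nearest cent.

Value at end of year 5: C / r = €1.29 / 0.055 = €23.4545
Discount to today: PV = €23.4545 / (1 + 0.055)^5 = €23.4545 / 1.306960 = €17.95

€17.95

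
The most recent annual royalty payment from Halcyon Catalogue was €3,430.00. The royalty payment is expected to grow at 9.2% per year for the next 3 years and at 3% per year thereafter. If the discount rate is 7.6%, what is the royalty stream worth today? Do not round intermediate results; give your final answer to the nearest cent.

D_1 = 3745.56000
D_2 = 4090.15152
D_3 = 4466.44546
Terminal value at year 3: TV = D_3×(1+g_2)/(r−g_2) = 4600.43882/0.046 = 100009.53964
P_0 = D_1/(1+r)^1 + D_2/(1+r)^2 + D_3/(1+r)^3 + TV/(1+r)^3
    = 3481.00372 + 3532.76585 + 3585.29769 + 80279.49173 = 90878.55899

€90878.56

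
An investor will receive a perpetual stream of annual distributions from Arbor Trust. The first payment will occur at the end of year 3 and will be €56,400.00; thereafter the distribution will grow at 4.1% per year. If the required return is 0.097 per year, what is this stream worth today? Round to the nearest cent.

€836908.20

Value at end of year 2: C₁ / (r − g) = €56,400.00 / (0.097 − 0.041) = €1,007,142.8571
Discount to today: PV = €1,007,142.8571 / (1 + 0.097)^2 = €1,007,142.8571 / 1.203409 = €836,908.20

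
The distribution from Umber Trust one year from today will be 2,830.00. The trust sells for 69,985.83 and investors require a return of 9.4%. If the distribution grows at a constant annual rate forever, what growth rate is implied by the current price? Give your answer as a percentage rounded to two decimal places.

5.36%

P = D₁/(r−g) ⇒ g = r − D₁/P = 0.094 − 2,830.00/69,985.83 = 0.053563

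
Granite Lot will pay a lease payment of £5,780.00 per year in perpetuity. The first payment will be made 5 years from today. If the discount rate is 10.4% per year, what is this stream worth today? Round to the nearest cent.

Value at end of year 4: C / r = £5,780.00 / 0.104 = £55,576.9231
Discount to today: PV = £55,576.9231 / (1 + 0.104)^4 = £55,576.9231 / 1.485512 = £37,412.63

£37412.63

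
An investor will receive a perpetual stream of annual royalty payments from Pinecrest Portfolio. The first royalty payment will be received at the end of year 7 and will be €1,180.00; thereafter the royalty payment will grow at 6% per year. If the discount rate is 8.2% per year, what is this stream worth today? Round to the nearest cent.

Value at end of year 6: C₁ / (r − g) = €1,180.00 / (0.082 − 0.06) = €53,636.3636
Discount to today: PV = €53,636.3636 / (1 + 0.082)^6 = €53,636.3636 / 1.604588 = €33,426.87

€33426.87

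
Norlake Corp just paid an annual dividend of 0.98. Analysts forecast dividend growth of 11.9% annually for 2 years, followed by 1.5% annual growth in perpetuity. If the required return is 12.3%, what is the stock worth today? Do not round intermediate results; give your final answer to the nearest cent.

D_1 = 1.09662
D_2 = 1.22712
Terminal value at year 2: TV = D_2×(1+g_2)/(r−g_2) = 1.24552/0.108 = 11.53263
P_0 = D_1/(1+r)^1 + D_2/(1+r)^2 + TV/(1+r)^2
    = 0.97651 + 0.97303 + 9.14469 = 11.09423

11.09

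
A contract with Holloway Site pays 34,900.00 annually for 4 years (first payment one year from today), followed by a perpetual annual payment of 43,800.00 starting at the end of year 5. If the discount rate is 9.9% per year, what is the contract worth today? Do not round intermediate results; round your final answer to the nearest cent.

PV of 4-year annuity: 34,900.00 × [1 − (1+0.099)^−4] / 0.099 = 110868.20637
Perpetuity value at year 4: 43,800.00 / 0.099 = 442424.24242
PV of perpetuity: 442424.24242 / (1+0.099)^4 = 303283.05506
Total PV = 110868.20637 + 303283.05506 = 414151.26143

414151.26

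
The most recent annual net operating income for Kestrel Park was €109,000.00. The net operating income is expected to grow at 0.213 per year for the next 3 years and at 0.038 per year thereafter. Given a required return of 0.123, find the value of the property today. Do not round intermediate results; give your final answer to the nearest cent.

€2059713.75

D_1 = 132217.00000
D_2 = 160379.22100
D_3 = 194539.99507
Terminal value at year 3: TV = D_3×(1+g_2)/(r−g_2) = 201932.51489/0.085 = 2375676.64571
P_0 = D_1/(1+r)^1 + D_2/(1+r)^2 + D_3/(1+r)^3 + TV/(1+r)^3
    = 117735.52983 + 127171.14665 + 137362.95715 + 1677444.11206 = 2059713.74569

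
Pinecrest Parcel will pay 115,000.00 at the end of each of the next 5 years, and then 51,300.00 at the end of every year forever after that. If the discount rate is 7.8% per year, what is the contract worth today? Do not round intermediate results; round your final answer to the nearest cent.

913374.26

PV of 5-year annuity: 115,000.00 × [1 − (1+0.078)^−5] / 0.078 = 461592.22725
Perpetuity value at year 5: 51,300.00 / 0.078 = 657692.30769
PV of perpetuity: 657692.30769 / (1+0.078)^5 = 451782.03589
Total PV = 461592.22725 + 451782.03589 = 913374.26313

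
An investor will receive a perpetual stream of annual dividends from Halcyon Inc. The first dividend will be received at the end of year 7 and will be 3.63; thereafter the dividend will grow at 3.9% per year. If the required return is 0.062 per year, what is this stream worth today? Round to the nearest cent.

Value at end of year 6: C₁ / (r − g) = 3.63 / (0.062 − 0.039) = 157.8261
Discount to today: PV = 157.8261 / (1 + 0.062)^6 = 157.8261 / 1.434654 = 110.01

110.01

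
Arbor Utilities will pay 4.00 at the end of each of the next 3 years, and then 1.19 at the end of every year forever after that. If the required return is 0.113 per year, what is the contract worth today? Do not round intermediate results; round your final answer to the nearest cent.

17.36

PV of 3-year annuity: 4.00 × [1 − (1+0.113)^−3] / 0.113 = 9.72408
Perpetuity value at year 3: 1.19 / 0.113 = 10.53097
PV of perpetuity: 10.53097 / (1+0.113)^3 = 7.63806
Total PV = 9.72408 + 7.63806 = 17.36214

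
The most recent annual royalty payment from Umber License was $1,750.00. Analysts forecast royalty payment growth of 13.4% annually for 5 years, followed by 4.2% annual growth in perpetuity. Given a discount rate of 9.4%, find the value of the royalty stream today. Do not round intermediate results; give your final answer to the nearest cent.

D_1 = 1984.50000
D_2 = 2250.42300
D_3 = 2551.97968
D_4 = 2893.94496
D_5 = 3281.73358
Terminal value at year 5: TV = D_5×(1+g_2)/(r−g_2) = 3419.56639/0.052 = 65760.89220
P_0 = D_1/(1+r)^1 + D_2/(1+r)^2 + D_3/(1+r)^3 + D_4/(1+r)^4 + D_5/(1+r)^5 + TV/(1+r)^5
    = 1813.98537 + 1880.31025 + 1949.06017 + 2020.32380 + 2094.19304 + 41964.40665 = 51722.27928

$51722.28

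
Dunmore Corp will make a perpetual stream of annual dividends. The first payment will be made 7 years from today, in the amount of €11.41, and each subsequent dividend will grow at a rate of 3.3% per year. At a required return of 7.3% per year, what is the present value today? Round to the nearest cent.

Value at end of year 6: C₁ / (r − g) = €11.41 / (0.073 − 0.033) = €285.2500
Discount to today: PV = €285.2500 / (1 + 0.073)^6 = €285.2500 / 1.526154 = €186.91

€186.91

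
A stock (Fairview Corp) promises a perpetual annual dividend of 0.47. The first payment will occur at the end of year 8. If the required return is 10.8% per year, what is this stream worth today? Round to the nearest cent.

Value at end of year 7: C / r = 0.47 / 0.108 = 4.3519
Discount to today: PV = 4.3519 / (1 + 0.108)^7 = 4.3519 / 2.050115 = 2.12

2.12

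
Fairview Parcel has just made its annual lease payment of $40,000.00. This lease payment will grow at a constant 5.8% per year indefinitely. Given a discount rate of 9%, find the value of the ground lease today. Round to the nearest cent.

D₁ = D₀ × (1 + g) = $40,000.00 × 1.058 = $42,320.0000
Growing perpetuity: P = D₁ / (r − g) = $42,320.0000 / (0.09 − 0.058) = $1,322,500.00

$1322500.00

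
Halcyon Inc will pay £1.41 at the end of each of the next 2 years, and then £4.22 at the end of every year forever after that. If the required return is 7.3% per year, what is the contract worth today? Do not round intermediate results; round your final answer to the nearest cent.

PV of 2-year annuity: £1.41 × [1 − (1+0.073)^−2] / 0.073 = 2.53874
Perpetuity value at year 2: £4.22 / 0.073 = 57.80822
PV of perpetuity: 57.80822 / (1+0.073)^2 = 50.20999
Total PV = 2.53874 + 50.20999 = 52.74874

£52.75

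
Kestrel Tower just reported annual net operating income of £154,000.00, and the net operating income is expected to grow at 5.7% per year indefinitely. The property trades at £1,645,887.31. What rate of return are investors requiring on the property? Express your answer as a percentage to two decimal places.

D₁ = £154,000.00 × 1.057 = £162,778.0000
P = D₁/(r − g) ⇒ r = D₁/P + g = £162,778.0000/£1,645,887.31 + 0.057 = 0.098900 + 0.057 = 0.155900

15.59%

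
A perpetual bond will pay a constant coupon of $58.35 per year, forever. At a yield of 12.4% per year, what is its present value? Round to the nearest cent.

Level perpetuity: PV = C / r = $58.35 / 0.124 = $470.56

$470.56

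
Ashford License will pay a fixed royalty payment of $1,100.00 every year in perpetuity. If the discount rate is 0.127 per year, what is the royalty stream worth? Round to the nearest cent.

$8661.42

Level perpetuity: PV = C / r = $1,100.00 / 0.127 = $8,661.42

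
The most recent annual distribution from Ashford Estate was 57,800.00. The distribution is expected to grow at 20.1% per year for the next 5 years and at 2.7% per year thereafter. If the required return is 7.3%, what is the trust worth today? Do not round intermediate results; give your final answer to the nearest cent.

2677447.77

D_1 = 69417.80000
D_2 = 83370.77780
D_3 = 100128.30414
D_4 = 120254.09327
D_5 = 144425.16602
Terminal value at year 5: TV = D_5×(1+g_2)/(r−g_2) = 148324.64550/0.046 = 3224448.81520
P_0 = D_1/(1+r)^1 + D_2/(1+r)^2 + D_3/(1+r)^3 + D_4/(1+r)^4 + D_5/(1+r)^5 + TV/(1+r)^5
    = 64695.06058 + 72412.64469 + 81050.87258 + 90719.56940 + 101541.66155 + 2267027.96556 = 2677447.77436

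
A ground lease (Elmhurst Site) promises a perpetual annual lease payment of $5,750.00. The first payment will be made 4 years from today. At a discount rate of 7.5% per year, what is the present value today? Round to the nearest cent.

Value at end of year 3: C / r = $5,750.00 / 0.075 = $76,666.6667
Discount to today: PV = $76,666.6667 / (1 + 0.075)^3 = $76,666.6667 / 1.242297 = $61,713.64

$61713.64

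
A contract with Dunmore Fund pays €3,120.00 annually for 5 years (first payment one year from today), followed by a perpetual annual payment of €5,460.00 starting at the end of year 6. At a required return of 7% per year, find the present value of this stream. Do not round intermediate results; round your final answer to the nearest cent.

€68405.54

PV of 5-year annuity: €3,120.00 × [1 − (1+0.07)^−5] / 0.07 = 12792.61600
Perpetuity value at year 5: €5,460.00 / 0.07 = 78000.00000
PV of perpetuity: 78000.00000 / (1+0.07)^5 = 55612.92200
Total PV = 12792.61600 + 55612.92200 = 68405.53800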